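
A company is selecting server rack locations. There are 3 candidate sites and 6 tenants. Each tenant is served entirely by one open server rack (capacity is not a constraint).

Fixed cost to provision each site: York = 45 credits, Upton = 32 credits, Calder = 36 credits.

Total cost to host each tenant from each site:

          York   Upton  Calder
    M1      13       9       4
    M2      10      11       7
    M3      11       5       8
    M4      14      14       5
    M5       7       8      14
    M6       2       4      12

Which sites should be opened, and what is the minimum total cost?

Open Upton only; minimum total cost 83.

For any fixed open set, each tenant goes to its cheapest open site; total = fixed + service.
{Upton}: M1→Upton 9, M2→Upton 11, M3→Upton 5, M4→Upton 14, M5→Upton 8, M6→Upton 4. Service 51; fixed 32; total 83.
{Calder}: service 50 + fixed 36 = 86
{Upton, Calder}: service 33 + fixed 68 = 101
{York, Upton, Calder}: service 30 + fixed 113 = 143
No other subset beats 83.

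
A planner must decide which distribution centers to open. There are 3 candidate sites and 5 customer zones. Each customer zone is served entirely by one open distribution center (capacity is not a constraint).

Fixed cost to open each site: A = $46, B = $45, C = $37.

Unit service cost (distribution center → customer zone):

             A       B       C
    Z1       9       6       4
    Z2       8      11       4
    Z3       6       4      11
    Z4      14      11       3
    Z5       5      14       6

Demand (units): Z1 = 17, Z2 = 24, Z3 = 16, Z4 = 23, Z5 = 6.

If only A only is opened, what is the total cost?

Total cost: 839

Each customer zone is assigned to its cheapest site among the open ones.
{A}: Z1→A 9·17=153, Z2→A 8·24=192, Z3→A 6·16=96, Z4→A 14·23=322, Z5→A 5·6=30. Service 793; fixed 46; total 839.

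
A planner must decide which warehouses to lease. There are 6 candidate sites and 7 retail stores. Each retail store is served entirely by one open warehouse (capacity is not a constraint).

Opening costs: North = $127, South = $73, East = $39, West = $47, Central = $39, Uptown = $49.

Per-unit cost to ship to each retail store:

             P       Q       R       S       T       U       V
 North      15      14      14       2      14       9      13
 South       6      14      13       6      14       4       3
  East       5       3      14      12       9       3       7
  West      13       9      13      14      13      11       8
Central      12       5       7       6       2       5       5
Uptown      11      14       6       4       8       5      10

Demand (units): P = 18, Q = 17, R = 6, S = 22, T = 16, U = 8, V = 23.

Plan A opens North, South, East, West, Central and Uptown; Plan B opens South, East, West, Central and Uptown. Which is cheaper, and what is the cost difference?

Plan B is cheaper by 83.

Plan A: {North, South, East, West, Central, Uptown}: P→East 5·18=90, Q→East 3·17=51, R→Uptown 6·6=36, S→North 2·22=44, T→Central 2·16=32, U→East 3·8=24, V→South 3·23=69. Service 346; fixed 374; total 720.
Plan B: {South, East, West, Central, Uptown}: P→East 5·18=90, Q→East 3·17=51, R→Uptown 6·6=36, S→Uptown 4·22=88, T→Central 2·16=32, U→East 3·8=24, V→South 3·23=69. Service 390; fixed 247; total 637.
Difference: |720 − 637| = 83.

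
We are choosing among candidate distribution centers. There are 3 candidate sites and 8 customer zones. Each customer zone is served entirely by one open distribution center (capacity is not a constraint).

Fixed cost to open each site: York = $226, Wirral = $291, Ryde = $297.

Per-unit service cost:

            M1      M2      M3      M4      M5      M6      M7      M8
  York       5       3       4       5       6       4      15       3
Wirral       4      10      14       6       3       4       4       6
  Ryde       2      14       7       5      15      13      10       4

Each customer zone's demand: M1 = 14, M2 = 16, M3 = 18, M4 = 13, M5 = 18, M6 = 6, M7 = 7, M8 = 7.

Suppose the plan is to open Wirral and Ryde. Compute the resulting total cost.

Total cost: 1101

Each customer zone is assigned to its cheapest site among the open ones.
{Wirral, Ryde}: M1→Ryde 2·14=28, M2→Wirral 10·16=160, M3→Ryde 7·18=126, M4→Ryde 5·13=65, M5→Wirral 3·18=54, M6→Wirral 4·6=24, M7→Wirral 4·7=28, M8→Ryde 4·7=28. Service 513; fixed 588; total 1101.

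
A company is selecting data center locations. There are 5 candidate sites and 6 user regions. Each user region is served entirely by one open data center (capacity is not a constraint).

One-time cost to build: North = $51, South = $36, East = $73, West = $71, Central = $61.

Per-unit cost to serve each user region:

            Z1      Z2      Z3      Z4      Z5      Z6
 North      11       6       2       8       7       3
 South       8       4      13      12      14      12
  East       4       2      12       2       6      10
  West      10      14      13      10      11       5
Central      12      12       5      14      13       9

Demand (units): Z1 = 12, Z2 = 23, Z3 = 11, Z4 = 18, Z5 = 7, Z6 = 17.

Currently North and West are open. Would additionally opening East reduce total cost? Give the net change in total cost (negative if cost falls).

Yes — net change −206 (cost falls by 206).

Current service cost with {North, West}: 524.
Adding East: each user region re-picks its cheapest; new service cost 245, saving 279.
Extra fixed cost: 73. Net change = 73 − 279 = -206.
(Totals: 646 → 440.)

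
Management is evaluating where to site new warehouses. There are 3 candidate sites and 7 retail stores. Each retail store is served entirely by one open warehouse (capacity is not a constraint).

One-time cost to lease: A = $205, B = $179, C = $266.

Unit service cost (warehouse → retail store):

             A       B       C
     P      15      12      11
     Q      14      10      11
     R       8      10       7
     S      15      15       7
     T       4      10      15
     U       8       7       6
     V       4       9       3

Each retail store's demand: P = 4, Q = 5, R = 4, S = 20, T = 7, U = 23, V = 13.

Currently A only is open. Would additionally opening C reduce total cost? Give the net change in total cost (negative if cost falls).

No — net change +12 (cost rises by 12).

Current service cost with {A}: 726.
Adding C: each retail store re-picks its cheapest; new service cost 472, saving 254.
Extra fixed cost: 266. Net change = 266 − 254 = 12.
(Totals: 931 → 943.)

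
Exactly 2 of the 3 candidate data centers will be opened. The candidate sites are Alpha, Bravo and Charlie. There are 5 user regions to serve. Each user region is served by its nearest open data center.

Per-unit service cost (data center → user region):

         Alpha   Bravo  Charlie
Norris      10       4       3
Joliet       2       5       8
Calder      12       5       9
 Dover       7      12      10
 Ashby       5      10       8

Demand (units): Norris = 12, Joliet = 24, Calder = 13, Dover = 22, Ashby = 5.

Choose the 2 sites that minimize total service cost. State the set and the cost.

With exactly 2 open, each user region uses its cheapest among the chosen.
{Alpha, Bravo}: Norris→Bravo 4·12=48, Joliet→Alpha 2·24=48, Calder→Bravo 5·13=65, Dover→Alpha 7·22=154, Ashby→Alpha 5·5=25. Service cost 340.
{Alpha, Charlie}: service cost 380
{Bravo, Charlie}: service cost 481
Among all 3 size-2 choices, {Alpha, Bravo} is lowest.

Choose Alpha and Bravo; total service cost 340.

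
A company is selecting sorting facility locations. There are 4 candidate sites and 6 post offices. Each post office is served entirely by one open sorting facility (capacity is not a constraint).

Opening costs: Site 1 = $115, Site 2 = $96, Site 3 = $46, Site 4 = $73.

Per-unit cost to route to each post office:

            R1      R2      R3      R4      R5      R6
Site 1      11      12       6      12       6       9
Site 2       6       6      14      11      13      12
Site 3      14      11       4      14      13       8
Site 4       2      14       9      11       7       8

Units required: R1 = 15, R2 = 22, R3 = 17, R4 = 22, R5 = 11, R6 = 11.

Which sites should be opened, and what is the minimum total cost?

Open Site 2, Site 3 and Site 4; minimum total cost 852.

For any fixed open set, each post office goes to its cheapest open site; total = fixed + service.
{Site 2, Site 3, Site 4}: R1→Site 4 2·15=30, R2→Site 2 6·22=132, R3→Site 3 4·17=68, R4→Site 2 11·22=242, R5→Site 4 7·11=77, R6→Site 3 8·11=88. Service 637; fixed 215; total 852.
{Site 3, Site 4}: service 747 + fixed 119 = 866
{Site 2, Site 4}: service 722 + fixed 169 = 891
{Site 1, Site 2, Site 3, Site 4}: R1→Site 4 2·15=30, R2→Site 2 6·22=132, R3→Site 3 4·17=68, R4→Site 2 11·22=242, R5→Site 1 6·11=66, R6→Site 3 8·11=88. Service 626; fixed 330; total 956.
No other subset beats 852.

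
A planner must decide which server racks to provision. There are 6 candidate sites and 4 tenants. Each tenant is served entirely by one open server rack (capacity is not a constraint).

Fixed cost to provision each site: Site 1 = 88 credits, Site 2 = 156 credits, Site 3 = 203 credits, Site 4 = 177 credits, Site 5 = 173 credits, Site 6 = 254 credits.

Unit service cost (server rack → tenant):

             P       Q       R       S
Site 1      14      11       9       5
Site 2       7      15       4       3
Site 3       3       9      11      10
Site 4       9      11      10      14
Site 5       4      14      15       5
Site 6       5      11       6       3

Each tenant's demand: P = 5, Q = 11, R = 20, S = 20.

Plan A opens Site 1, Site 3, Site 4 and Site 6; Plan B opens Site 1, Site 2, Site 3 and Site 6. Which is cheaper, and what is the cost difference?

Plan B is cheaper by 61.

Plan A: {Site 1, Site 3, Site 4, Site 6}: P→Site 3 3·5=15, Q→Site 3 9·11=99, R→Site 6 6·20=120, S→Site 6 3·20=60. Service 294; fixed 722; total 1016.
Plan B: {Site 1, Site 2, Site 3, Site 6}: P→Site 3 3·5=15, Q→Site 3 9·11=99, R→Site 2 4·20=80, S→Site 2 3·20=60. Service 254; fixed 701; total 955.
Difference: |1016 − 955| = 61.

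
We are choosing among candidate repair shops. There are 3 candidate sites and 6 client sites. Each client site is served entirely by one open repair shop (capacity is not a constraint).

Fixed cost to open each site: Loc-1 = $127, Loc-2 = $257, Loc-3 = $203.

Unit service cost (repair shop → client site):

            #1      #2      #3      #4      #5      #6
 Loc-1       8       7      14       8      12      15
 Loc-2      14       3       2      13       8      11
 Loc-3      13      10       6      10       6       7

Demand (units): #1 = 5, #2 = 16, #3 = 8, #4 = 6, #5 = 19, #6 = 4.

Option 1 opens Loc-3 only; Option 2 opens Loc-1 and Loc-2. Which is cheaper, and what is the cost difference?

Option 1: {Loc-3}: #1→Loc-3 13·5=65, #2→Loc-3 10·16=160, #3→Loc-3 6·8=48, #4→Loc-3 10·6=60, #5→Loc-3 6·19=114, #6→Loc-3 7·4=28. Service 475; fixed 203; total 678.
Option 2: {Loc-1, Loc-2}: #1→Loc-1 8·5=40, #2→Loc-2 3·16=48, #3→Loc-2 2·8=16, #4→Loc-1 8·6=48, #5→Loc-2 8·19=152, #6→Loc-2 11·4=44. Service 348; fixed 384; total 732.
Difference: |678 − 732| = 54.

Option 1 is cheaper by 54.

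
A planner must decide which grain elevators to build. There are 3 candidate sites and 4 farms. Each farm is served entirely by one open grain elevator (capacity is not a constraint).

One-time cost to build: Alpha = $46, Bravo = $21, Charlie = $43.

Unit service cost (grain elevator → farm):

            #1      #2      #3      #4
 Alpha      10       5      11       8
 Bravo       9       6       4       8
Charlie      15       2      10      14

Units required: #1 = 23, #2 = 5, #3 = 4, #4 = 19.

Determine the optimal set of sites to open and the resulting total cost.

For any fixed open set, each farm goes to its cheapest open site; total = fixed + service.
{Bravo}: #1→Bravo 9·23=207, #2→Bravo 6·5=30, #3→Bravo 4·4=16, #4→Bravo 8·19=152. Service 405; fixed 21; total 426.
{Bravo, Charlie}: service 385 + fixed 64 = 449
{Alpha, Bravo}: service 400 + fixed 67 = 467
{Alpha, Bravo, Charlie}: service 385 + fixed 110 = 495
No other subset beats 426.

Open Bravo only; minimum total cost 426.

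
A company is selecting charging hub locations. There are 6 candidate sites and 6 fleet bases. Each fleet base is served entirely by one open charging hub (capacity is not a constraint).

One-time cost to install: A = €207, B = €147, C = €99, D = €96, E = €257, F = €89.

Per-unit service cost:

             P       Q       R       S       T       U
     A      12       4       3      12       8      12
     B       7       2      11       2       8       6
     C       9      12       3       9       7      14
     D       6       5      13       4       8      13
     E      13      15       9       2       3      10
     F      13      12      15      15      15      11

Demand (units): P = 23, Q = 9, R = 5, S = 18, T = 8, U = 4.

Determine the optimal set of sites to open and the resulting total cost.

Open B only; minimum total cost 505.

For any fixed open set, each fleet base goes to its cheapest open site; total = fixed + service.
{B}: P→B 7·23=161, Q→B 2·9=18, R→B 11·5=55, S→B 2·18=36, T→B 8·8=64, U→B 6·4=24. Service 358; fixed 147; total 505.
{D}: service 436 + fixed 96 = 532
{B, C}: service 310 + fixed 246 = 556
{A, B, C, D, E, F}: service 255 + fixed 895 = 1150
No other subset beats 505.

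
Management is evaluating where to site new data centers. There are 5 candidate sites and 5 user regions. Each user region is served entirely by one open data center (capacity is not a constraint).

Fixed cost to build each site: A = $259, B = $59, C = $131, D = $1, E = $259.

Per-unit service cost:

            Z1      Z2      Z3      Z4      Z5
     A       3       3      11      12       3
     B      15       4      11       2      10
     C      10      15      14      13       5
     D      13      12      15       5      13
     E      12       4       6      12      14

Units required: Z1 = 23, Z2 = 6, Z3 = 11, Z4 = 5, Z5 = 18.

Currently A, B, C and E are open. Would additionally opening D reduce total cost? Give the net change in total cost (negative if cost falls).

No — net change +1 (cost rises by 1).

Current service cost with {A, B, C, E}: 217.
Adding D: each user region re-picks its cheapest; new service cost 217, saving 0.
Extra fixed cost: 1. Net change = 1 − 0 = 1.
(Totals: 925 → 926.)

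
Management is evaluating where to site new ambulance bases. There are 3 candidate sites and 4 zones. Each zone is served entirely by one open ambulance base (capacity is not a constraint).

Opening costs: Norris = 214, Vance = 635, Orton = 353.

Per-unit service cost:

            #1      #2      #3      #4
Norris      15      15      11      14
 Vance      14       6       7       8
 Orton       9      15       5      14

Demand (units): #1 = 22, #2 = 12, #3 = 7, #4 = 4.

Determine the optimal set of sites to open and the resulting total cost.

Open Orton only; minimum total cost 822.

For any fixed open set, each zone goes to its cheapest open site; total = fixed + service.
{Orton}: #1→Orton 9·22=198, #2→Orton 15·12=180, #3→Orton 5·7=35, #4→Orton 14·4=56. Service 469; fixed 353; total 822.
{Norris}: #1→Norris 15·22=330, #2→Norris 15·12=180, #3→Norris 11·7=77, #4→Norris 14·4=56. Service 643; fixed 214; total 857.
{Norris, Orton}: service 469 + fixed 567 = 1036
{Norris, Vance, Orton}: service 337 + fixed 1202 = 1539
No other subset beats 822.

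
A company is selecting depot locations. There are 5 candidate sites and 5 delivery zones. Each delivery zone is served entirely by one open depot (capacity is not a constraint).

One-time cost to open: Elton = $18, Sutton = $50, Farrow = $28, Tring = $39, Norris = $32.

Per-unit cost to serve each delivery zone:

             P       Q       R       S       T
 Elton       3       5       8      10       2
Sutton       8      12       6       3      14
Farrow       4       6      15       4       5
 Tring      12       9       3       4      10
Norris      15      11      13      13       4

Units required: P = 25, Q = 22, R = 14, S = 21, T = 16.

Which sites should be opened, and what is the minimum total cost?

Open Elton and Tring; minimum total cost 400.

For any fixed open set, each delivery zone goes to its cheapest open site; total = fixed + service.
{Elton, Tring}: P→Elton 3·25=75, Q→Elton 5·22=110, R→Tring 3·14=42, S→Tring 4·21=84, T→Elton 2·16=32. Service 343; fixed 57; total 400.
{Elton, Farrow, Tring}: service 343 + fixed 85 = 428
{Elton, Sutton, Tring}: service 322 + fixed 107 = 429
{Elton, Sutton, Farrow, Tring, Norris}: service 322 + fixed 167 = 489
No other subset beats 400.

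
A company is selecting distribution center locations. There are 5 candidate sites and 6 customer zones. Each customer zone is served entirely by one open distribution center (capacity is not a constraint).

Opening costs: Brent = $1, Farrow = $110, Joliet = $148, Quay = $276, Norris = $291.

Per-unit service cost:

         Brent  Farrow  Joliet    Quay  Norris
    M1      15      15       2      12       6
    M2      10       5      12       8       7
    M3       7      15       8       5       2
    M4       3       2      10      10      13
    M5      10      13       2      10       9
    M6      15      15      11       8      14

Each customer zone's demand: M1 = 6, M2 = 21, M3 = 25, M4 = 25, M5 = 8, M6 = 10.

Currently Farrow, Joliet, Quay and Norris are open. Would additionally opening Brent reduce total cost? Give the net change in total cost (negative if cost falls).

No — net change +1 (cost rises by 1).

Current service cost with {Farrow, Joliet, Quay, Norris}: 313.
Adding Brent: each customer zone re-picks its cheapest; new service cost 313, saving 0.
Extra fixed cost: 1. Net change = 1 − 0 = 1.
(Totals: 1138 → 1139.)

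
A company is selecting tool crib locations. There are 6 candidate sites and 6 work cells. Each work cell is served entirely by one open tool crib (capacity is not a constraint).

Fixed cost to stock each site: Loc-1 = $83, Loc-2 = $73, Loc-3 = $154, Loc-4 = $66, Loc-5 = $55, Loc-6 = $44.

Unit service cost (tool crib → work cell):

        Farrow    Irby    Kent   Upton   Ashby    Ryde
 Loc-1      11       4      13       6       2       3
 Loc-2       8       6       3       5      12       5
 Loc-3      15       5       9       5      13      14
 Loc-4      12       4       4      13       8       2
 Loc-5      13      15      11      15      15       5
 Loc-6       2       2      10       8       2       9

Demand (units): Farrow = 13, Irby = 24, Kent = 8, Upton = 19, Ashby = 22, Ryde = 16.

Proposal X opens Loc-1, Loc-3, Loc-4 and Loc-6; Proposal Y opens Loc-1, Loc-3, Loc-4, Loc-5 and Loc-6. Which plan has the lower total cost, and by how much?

Proposal X: {Loc-1, Loc-3, Loc-4, Loc-6}: Farrow→Loc-6 2·13=26, Irby→Loc-6 2·24=48, Kent→Loc-4 4·8=32, Upton→Loc-3 5·19=95, Ashby→Loc-1 2·22=44, Ryde→Loc-4 2·16=32. Service 277; fixed 347; total 624.
Proposal Y: {Loc-1, Loc-3, Loc-4, Loc-5, Loc-6}: Farrow→Loc-6 2·13=26, Irby→Loc-6 2·24=48, Kent→Loc-4 4·8=32, Upton→Loc-3 5·19=95, Ashby→Loc-1 2·22=44, Ryde→Loc-4 2·16=32. Service 277; fixed 402; total 679.
Difference: |624 − 679| = 55.

Proposal X is cheaper by 55.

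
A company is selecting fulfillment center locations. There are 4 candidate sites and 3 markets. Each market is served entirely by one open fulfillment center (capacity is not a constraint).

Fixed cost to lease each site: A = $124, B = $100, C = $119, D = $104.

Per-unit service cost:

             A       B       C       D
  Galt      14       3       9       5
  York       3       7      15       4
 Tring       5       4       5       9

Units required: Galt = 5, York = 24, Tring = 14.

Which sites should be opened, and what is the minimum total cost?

Open A only; minimum total cost 336.

For any fixed open set, each market goes to its cheapest open site; total = fixed + service.
{A}: Galt→A 14·5=70, York→A 3·24=72, Tring→A 5·14=70. Service 212; fixed 124; total 336.
{B}: Galt→B 3·5=15, York→B 7·24=168, Tring→B 4·14=56. Service 239; fixed 100; total 339.
{D}: Galt→D 5·5=25, York→D 4·24=96, Tring→D 9·14=126. Service 247; fixed 104; total 351.
{A, B, C, D}: Galt→B 3·5=15, York→A 3·24=72, Tring→B 4·14=56. Service 143; fixed 447; total 590.
No other subset beats 336.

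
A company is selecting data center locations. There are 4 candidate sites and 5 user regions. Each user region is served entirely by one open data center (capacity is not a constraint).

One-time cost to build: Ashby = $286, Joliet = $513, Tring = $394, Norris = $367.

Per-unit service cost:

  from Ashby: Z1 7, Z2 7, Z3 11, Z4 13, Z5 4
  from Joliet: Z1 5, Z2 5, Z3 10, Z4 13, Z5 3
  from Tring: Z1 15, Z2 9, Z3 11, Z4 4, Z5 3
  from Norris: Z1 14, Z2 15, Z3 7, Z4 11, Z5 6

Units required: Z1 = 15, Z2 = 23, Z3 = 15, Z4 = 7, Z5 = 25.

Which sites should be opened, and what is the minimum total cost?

For any fixed open set, each user region goes to its cheapest open site; total = fixed + service.
{Ashby}: Z1→Ashby 7·15=105, Z2→Ashby 7·23=161, Z3→Ashby 11·15=165, Z4→Ashby 13·7=91, Z5→Ashby 4·25=100. Service 622; fixed 286; total 908.
{Joliet}: Z1→Joliet 5·15=75, Z2→Joliet 5·23=115, Z3→Joliet 10·15=150, Z4→Joliet 13·7=91, Z5→Joliet 3·25=75. Service 506; fixed 513; total 1019.
{Tring}: service 700 + fixed 394 = 1094
{Ashby, Joliet, Tring, Norris}: service 398 + fixed 1560 = 1958
No other subset beats 908.

Open Ashby only; minimum total cost 908.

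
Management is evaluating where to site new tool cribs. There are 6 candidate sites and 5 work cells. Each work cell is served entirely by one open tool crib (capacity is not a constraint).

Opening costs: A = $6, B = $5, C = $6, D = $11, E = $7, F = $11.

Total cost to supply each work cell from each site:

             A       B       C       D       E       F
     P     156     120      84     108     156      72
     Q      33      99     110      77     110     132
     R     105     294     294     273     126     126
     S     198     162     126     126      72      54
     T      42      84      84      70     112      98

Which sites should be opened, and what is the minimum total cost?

For any fixed open set, each work cell goes to its cheapest open site; total = fixed + service.
{A, F}: P→F 72, Q→A 33, R→A 105, S→F 54, T→A 42. Service 306; fixed 17; total 323.
{A, B, F}: service 306 + fixed 22 = 328
{A, C, F}: P→F 72, Q→A 33, R→A 105, S→F 54, T→A 42. Service 306; fixed 23; total 329.
{A, B, C, D, E, F}: service 306 + fixed 46 = 352
No other subset beats 323.

Open A and F; minimum total cost 323.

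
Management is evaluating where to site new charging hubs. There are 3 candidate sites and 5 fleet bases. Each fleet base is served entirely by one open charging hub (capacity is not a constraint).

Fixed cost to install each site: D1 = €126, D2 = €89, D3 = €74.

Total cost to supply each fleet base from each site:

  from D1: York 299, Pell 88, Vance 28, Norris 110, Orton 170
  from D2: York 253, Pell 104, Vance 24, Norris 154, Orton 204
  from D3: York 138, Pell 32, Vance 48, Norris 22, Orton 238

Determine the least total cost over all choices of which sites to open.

For any fixed open set, each fleet base goes to its cheapest open site; total = fixed + service.
{D3}: York→D3 138, Pell→D3 32, Vance→D3 48, Norris→D3 22, Orton→D3 238. Service 478; fixed 74; total 552.
{D2, D3}: York→D3 138, Pell→D3 32, Vance→D2 24, Norris→D3 22, Orton→D2 204. Service 420; fixed 163; total 583.
{D1, D3}: service 390 + fixed 200 = 590
{D1, D2, D3}: York→D3 138, Pell→D3 32, Vance→D2 24, Norris→D3 22, Orton→D1 170. Service 386; fixed 289; total 675.
No other subset beats 552.

Minimum total cost: 552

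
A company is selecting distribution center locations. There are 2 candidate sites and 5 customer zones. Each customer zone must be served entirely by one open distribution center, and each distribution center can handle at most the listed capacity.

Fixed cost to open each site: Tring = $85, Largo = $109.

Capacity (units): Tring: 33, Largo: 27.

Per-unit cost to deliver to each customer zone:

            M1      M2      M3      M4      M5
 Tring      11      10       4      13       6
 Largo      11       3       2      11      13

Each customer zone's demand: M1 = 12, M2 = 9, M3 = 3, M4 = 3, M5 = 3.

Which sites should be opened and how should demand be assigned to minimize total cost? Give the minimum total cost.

Open {Tring}: M1→Tring 11·12=132, M2→Tring 10·9=90, M3→Tring 4·3=12, M4→Tring 13·3=39, M5→Tring 6·3=18.
Loads: Tring carries 30/33. Service 291; fixed 85; total 376.
Next best feasible plan costs 410.

Minimum total cost: 376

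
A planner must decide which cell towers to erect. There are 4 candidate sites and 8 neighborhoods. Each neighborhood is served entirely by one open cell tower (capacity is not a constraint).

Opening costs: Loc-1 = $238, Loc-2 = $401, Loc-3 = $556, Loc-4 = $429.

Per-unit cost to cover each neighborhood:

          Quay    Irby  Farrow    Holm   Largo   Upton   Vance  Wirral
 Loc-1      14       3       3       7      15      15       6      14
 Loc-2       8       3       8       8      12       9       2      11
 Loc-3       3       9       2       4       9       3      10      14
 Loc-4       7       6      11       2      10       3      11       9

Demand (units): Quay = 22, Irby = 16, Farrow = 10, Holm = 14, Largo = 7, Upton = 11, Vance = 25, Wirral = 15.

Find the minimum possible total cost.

Minimum total cost: 1215

For any fixed open set, each neighborhood goes to its cheapest open site; total = fixed + service.
{Loc-2}: Quay→Loc-2 8·22=176, Irby→Loc-2 3·16=48, Farrow→Loc-2 8·10=80, Holm→Loc-2 8·14=112, Largo→Loc-2 12·7=84, Upton→Loc-2 9·11=99, Vance→Loc-2 2·25=50, Wirral→Loc-2 11·15=165. Service 814; fixed 401; total 1215.
{Loc-1, Loc-4}: Quay→Loc-4 7·22=154, Irby→Loc-1 3·16=48, Farrow→Loc-1 3·10=30, Holm→Loc-4 2·14=28, Largo→Loc-4 10·7=70, Upton→Loc-4 3·11=33, Vance→Loc-1 6·25=150, Wirral→Loc-4 9·15=135. Service 648; fixed 667; total 1315.
{Loc-4}: service 901 + fixed 429 = 1330
{Loc-1, Loc-2, Loc-3, Loc-4}: service 443 + fixed 1624 = 2067
(All 15 nonempty subsets were checked; Loc-2 only is lowest.)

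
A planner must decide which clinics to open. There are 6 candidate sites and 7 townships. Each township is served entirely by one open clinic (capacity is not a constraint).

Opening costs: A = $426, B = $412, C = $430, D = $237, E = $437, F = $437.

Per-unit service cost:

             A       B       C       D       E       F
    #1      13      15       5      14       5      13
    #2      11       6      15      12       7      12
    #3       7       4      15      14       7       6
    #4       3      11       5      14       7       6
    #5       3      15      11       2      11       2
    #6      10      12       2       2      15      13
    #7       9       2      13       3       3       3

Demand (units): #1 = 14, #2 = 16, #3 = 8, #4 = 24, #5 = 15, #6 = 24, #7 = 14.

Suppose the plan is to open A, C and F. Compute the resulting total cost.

Each township is assigned to its cheapest site among the open ones.
{A, C, F}: #1→C 5·14=70, #2→A 11·16=176, #3→F 6·8=48, #4→A 3·24=72, #5→F 2·15=30, #6→C 2·24=48, #7→F 3·14=42. Service 486; fixed 1293; total 1779.

Total cost: 1779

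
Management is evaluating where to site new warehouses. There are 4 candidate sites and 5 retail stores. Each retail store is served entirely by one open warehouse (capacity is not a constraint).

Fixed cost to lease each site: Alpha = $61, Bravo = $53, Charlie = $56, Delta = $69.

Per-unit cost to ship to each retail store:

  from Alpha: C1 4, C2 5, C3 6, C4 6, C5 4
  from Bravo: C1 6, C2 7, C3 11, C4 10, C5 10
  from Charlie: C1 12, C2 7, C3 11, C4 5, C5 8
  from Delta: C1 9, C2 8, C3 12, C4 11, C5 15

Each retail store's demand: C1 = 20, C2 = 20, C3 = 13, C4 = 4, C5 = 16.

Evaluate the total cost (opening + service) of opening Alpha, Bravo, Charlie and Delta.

Total cost: 581

Each retail store is assigned to its cheapest site among the open ones.
{Alpha, Bravo, Charlie, Delta}: C1→Alpha 4·20=80, C2→Alpha 5·20=100, C3→Alpha 6·13=78, C4→Charlie 5·4=20, C5→Alpha 4·16=64. Service 342; fixed 239; total 581.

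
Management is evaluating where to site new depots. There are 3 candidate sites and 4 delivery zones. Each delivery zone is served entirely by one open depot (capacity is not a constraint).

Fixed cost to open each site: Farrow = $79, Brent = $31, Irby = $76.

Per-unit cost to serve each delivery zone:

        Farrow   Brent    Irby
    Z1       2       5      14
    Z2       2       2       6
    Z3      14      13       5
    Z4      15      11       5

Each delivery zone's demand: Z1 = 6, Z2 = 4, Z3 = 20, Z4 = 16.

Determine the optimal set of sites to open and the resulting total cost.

For any fixed open set, each delivery zone goes to its cheapest open site; total = fixed + service.
{Brent, Irby}: Z1→Brent 5·6=30, Z2→Brent 2·4=8, Z3→Irby 5·20=100, Z4→Irby 5·16=80. Service 218; fixed 107; total 325.
{Farrow, Irby}: service 200 + fixed 155 = 355
{Irby}: service 288 + fixed 76 = 364
{Farrow, Brent, Irby}: service 200 + fixed 186 = 386
No other subset beats 325.

Open Brent and Irby; minimum total cost 325.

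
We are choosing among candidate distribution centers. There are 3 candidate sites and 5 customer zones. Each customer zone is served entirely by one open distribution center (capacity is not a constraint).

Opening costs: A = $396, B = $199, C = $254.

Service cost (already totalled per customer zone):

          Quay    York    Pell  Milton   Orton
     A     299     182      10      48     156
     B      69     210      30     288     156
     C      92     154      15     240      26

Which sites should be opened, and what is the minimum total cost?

Open C only; minimum total cost 781.

For any fixed open set, each customer zone goes to its cheapest open site; total = fixed + service.
{C}: Quay→C 92, York→C 154, Pell→C 15, Milton→C 240, Orton→C 26. Service 527; fixed 254; total 781.
{B}: service 753 + fixed 199 = 952
{B, C}: service 504 + fixed 453 = 957
{A, B, C}: service 307 + fixed 849 = 1156
No other subset beats 781.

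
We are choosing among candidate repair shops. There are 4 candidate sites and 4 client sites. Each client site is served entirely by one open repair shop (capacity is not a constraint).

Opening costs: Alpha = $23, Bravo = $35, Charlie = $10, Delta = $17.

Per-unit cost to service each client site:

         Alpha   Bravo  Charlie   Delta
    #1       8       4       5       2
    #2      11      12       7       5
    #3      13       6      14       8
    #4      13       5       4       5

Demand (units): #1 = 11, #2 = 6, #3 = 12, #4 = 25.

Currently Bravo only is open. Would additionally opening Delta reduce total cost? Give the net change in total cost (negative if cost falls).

Current service cost with {Bravo}: 313.
Adding Delta: each client site re-picks its cheapest; new service cost 249, saving 64.
Extra fixed cost: 17. Net change = 17 − 64 = -47.
(Totals: 348 → 301.)

Yes — net change −47 (cost falls by 47).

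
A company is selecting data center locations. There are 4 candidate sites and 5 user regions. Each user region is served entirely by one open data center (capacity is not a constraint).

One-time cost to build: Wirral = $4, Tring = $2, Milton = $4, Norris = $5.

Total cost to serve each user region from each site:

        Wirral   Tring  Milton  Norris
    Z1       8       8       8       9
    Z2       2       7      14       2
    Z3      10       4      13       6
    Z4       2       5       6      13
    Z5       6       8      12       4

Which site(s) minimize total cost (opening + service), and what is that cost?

For any fixed open set, each user region goes to its cheapest open site; total = fixed + service.
{Wirral, Tring}: Z1→Wirral 8, Z2→Wirral 2, Z3→Tring 4, Z4→Wirral 2, Z5→Wirral 6. Service 22; fixed 6; total 28.
{Tring, Norris}: service 23 + fixed 7 = 30
{Wirral, Tring, Norris}: service 20 + fixed 11 = 31
{Wirral, Tring, Milton, Norris}: service 20 + fixed 15 = 35
(All 15 nonempty subsets were checked; Wirral and Tring is lowest.)

Open Wirral and Tring; minimum total cost 28.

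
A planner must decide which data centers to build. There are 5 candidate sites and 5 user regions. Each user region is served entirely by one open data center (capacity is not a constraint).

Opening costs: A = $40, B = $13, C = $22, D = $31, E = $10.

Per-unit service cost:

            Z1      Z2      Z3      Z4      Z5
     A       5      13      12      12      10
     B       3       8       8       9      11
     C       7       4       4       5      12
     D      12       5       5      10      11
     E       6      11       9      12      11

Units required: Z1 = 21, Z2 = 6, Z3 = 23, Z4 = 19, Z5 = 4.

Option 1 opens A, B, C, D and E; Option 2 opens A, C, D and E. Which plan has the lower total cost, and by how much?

Option 1 is cheaper by 29.

Option 1: {A, B, C, D, E}: Z1→B 3·21=63, Z2→C 4·6=24, Z3→C 4·23=92, Z4→C 5·19=95, Z5→A 10·4=40. Service 314; fixed 116; total 430.
Option 2: {A, C, D, E}: Z1→A 5·21=105, Z2→C 4·6=24, Z3→C 4·23=92, Z4→C 5·19=95, Z5→A 10·4=40. Service 356; fixed 103; total 459.
Difference: |430 − 459| = 29.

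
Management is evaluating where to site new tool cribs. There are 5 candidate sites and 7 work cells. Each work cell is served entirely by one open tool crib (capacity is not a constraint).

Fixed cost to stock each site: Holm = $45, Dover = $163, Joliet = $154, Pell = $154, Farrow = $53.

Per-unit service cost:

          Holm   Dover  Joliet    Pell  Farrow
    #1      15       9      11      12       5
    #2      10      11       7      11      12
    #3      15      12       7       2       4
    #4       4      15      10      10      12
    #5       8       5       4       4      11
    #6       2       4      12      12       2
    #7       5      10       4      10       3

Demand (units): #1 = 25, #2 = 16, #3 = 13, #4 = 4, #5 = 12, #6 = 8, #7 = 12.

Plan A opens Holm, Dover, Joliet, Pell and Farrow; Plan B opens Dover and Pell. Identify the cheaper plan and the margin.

Plan A: {Holm, Dover, Joliet, Pell, Farrow}: #1→Farrow 5·25=125, #2→Joliet 7·16=112, #3→Pell 2·13=26, #4→Holm 4·4=16, #5→Joliet 4·12=48, #6→Holm 2·8=16, #7→Farrow 3·12=36. Service 379; fixed 569; total 948.
Plan B: {Dover, Pell}: #1→Dover 9·25=225, #2→Dover 11·16=176, #3→Pell 2·13=26, #4→Pell 10·4=40, #5→Pell 4·12=48, #6→Dover 4·8=32, #7→Dover 10·12=120. Service 667; fixed 317; total 984.
Difference: |948 − 984| = 36.

Plan A is cheaper by 36.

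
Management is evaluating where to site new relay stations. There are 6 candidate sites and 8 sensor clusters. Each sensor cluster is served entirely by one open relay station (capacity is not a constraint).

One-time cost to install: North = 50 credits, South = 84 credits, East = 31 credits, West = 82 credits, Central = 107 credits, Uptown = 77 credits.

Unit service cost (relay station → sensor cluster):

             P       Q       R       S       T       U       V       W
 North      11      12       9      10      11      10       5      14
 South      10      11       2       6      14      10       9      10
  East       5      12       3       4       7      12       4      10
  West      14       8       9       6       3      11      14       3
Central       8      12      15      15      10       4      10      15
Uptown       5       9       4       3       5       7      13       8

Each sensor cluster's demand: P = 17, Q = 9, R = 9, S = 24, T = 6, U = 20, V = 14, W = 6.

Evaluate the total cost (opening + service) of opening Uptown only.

Total cost: 751

Each sensor cluster is assigned to its cheapest site among the open ones.
{Uptown}: P→Uptown 5·17=85, Q→Uptown 9·9=81, R→Uptown 4·9=36, S→Uptown 3·24=72, T→Uptown 5·6=30, U→Uptown 7·20=140, V→Uptown 13·14=182, W→Uptown 8·6=48. Service 674; fixed 77; total 751.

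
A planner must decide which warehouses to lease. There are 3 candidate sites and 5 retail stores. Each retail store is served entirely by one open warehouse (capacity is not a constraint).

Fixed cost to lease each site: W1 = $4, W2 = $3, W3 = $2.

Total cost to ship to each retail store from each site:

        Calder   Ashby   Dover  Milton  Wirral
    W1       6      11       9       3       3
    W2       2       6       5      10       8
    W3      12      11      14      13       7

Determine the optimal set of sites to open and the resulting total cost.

Open W1 and W2; minimum total cost 26.

For any fixed open set, each retail store goes to its cheapest open site; total = fixed + service.
{W1, W2}: Calder→W2 2, Ashby→W2 6, Dover→W2 5, Milton→W1 3, Wirral→W1 3. Service 19; fixed 7; total 26.
{W1, W2, W3}: service 19 + fixed 9 = 28
{W2}: service 31 + fixed 3 = 34
{W3}: service 57 + fixed 2 = 59
(All 7 nonempty subsets were checked; W1 and W2 is lowest.)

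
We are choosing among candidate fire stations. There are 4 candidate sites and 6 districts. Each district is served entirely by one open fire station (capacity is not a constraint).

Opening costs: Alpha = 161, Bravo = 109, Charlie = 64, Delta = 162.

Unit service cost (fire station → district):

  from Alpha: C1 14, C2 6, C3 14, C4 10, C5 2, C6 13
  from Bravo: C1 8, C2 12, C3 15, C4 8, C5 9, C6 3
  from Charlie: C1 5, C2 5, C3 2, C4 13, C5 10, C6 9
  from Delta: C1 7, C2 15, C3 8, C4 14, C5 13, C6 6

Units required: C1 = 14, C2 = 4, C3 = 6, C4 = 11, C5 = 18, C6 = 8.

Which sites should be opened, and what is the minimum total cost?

For any fixed open set, each district goes to its cheapest open site; total = fixed + service.
{Alpha, Charlie}: C1→Charlie 5·14=70, C2→Charlie 5·4=20, C3→Charlie 2·6=12, C4→Alpha 10·11=110, C5→Alpha 2·18=36, C6→Charlie 9·8=72. Service 320; fixed 225; total 545.
{Bravo, Charlie}: service 376 + fixed 173 = 549
{Charlie}: C1→Charlie 5·14=70, C2→Charlie 5·4=20, C3→Charlie 2·6=12, C4→Charlie 13·11=143, C5→Charlie 10·18=180, C6→Charlie 9·8=72. Service 497; fixed 64; total 561.
{Alpha, Bravo, Charlie, Delta}: C1→Charlie 5·14=70, C2→Charlie 5·4=20, C3→Charlie 2·6=12, C4→Bravo 8·11=88, C5→Alpha 2·18=36, C6→Bravo 3·8=24. Service 250; fixed 496; total 746.
(All 15 nonempty subsets were checked; Alpha and Charlie is lowest.)

Open Alpha and Charlie; minimum total cost 545.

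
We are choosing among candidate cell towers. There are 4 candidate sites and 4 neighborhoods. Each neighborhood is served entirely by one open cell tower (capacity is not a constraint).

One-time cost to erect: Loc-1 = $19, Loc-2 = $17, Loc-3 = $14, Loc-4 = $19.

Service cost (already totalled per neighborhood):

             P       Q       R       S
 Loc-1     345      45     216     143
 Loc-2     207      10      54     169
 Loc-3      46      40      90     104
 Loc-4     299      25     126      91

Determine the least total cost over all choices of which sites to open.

For any fixed open set, each neighborhood goes to its cheapest open site; total = fixed + service.
{Loc-2, Loc-3}: P→Loc-3 46, Q→Loc-2 10, R→Loc-2 54, S→Loc-3 104. Service 214; fixed 31; total 245.
{Loc-2, Loc-3, Loc-4}: P→Loc-3 46, Q→Loc-2 10, R→Loc-2 54, S→Loc-4 91. Service 201; fixed 50; total 251.
{Loc-1, Loc-2, Loc-3}: P→Loc-3 46, Q→Loc-2 10, R→Loc-2 54, S→Loc-3 104. Service 214; fixed 50; total 264.
{Loc-1, Loc-2, Loc-3, Loc-4}: service 201 + fixed 69 = 270
No other subset beats 245.

Minimum total cost: 245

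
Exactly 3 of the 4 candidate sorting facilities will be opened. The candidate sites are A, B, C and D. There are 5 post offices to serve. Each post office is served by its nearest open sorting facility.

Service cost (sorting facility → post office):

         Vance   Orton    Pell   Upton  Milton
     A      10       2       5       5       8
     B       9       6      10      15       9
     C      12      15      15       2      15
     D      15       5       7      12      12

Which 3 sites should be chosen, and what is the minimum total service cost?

With exactly 3 open, each post office uses its cheapest among the chosen.
{A, B, C}: Vance→B 9, Orton→A 2, Pell→A 5, Upton→C 2, Milton→A 8. Service cost 26.
{A, C, D}: service cost 27
{A, B, D}: service cost 29
Among all 4 size-3 choices, {A, B, C} is lowest.

Choose A, B and C; total service cost 26.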